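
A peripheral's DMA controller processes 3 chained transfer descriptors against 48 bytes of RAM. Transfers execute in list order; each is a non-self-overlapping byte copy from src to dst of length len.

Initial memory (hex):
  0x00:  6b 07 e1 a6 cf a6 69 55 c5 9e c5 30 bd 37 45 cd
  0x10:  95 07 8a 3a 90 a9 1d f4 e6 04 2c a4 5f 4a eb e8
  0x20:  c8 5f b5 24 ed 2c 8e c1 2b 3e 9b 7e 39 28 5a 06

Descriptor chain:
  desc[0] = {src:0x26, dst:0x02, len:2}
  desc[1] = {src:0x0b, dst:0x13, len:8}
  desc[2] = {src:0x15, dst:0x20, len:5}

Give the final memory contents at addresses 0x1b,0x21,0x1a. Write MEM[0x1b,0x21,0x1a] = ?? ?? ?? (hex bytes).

MEM[0x1b,0x21,0x1a] = a4 45 8a

[0] 0x26->0x02 len=2 : 8e c1
[1] 0x0b->0x13 len=8 : 30 bd 37 45 cd 95 07 8a
[2] 0x15->0x20 len=5 : 37 45 cd 95 07
query mem[0x1b]=0xa4, mem[0x21]=0x45, mem[0x1a]=0x8a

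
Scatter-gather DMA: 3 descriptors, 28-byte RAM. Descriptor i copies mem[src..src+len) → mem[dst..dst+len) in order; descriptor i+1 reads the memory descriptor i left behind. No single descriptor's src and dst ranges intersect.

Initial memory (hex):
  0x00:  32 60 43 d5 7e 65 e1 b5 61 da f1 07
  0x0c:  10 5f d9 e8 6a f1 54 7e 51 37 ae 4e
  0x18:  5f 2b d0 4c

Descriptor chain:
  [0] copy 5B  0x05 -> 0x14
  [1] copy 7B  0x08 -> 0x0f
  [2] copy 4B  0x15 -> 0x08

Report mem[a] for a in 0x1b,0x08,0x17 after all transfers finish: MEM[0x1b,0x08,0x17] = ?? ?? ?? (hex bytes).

MEM[0x1b,0x08,0x17] = 4c d9 61

[0] 0x05->0x14 len=5 : 65 e1 b5 61 da
[1] 0x08->0x0f len=7 : 61 da f1 07 10 5f d9
[2] 0x15->0x08 len=4 : d9 b5 61 da
query mem[0x1b]=0x4c, mem[0x08]=0xd9, mem[0x17]=0x61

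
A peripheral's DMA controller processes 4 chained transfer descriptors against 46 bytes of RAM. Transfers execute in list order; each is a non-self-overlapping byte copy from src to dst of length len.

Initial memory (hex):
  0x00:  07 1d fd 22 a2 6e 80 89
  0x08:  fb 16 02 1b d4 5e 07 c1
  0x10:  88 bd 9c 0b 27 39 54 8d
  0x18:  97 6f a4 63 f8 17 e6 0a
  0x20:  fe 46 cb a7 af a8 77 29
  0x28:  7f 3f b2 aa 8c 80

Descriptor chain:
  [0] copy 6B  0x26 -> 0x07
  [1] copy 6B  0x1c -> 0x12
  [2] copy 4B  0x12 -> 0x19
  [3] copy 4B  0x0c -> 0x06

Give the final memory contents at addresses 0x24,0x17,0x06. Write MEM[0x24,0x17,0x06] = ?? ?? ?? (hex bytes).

[0] 0x26->0x07 len=6 : 77 29 7f 3f b2 aa
[1] 0x1c->0x12 len=6 : f8 17 e6 0a fe 46
[2] 0x12->0x19 len=4 : f8 17 e6 0a
[3] 0x0c->0x06 len=4 : aa 5e 07 c1
query mem[0x24]=0xaf, mem[0x17]=0x46, mem[0x06]=0xaa

MEM[0x24,0x17,0x06] = af 46 aa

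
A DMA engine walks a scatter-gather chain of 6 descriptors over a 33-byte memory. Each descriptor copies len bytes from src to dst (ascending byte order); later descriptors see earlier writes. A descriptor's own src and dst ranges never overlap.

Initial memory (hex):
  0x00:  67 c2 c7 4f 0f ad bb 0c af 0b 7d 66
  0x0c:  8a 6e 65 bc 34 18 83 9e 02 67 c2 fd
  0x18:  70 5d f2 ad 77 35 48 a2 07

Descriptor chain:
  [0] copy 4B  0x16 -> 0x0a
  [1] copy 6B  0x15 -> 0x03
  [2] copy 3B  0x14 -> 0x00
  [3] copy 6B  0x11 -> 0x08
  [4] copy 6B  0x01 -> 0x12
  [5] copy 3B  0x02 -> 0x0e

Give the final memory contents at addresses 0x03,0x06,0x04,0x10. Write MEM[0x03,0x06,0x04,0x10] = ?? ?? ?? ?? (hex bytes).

MEM[0x03,0x06,0x04,0x10] = 67 70 c2 c2

[0] 0x16->0x0a len=4 : c2 fd 70 5d
[1] 0x15->0x03 len=6 : 67 c2 fd 70 5d f2
[2] 0x14->0x00 len=3 : 02 67 c2
[3] 0x11->0x08 len=6 : 18 83 9e 02 67 c2
[4] 0x01->0x12 len=6 : 67 c2 67 c2 fd 70
[5] 0x02->0x0e len=3 : c2 67 c2
query mem[0x03]=0x67, mem[0x06]=0x70, mem[0x04]=0xc2, mem[0x10]=0xc2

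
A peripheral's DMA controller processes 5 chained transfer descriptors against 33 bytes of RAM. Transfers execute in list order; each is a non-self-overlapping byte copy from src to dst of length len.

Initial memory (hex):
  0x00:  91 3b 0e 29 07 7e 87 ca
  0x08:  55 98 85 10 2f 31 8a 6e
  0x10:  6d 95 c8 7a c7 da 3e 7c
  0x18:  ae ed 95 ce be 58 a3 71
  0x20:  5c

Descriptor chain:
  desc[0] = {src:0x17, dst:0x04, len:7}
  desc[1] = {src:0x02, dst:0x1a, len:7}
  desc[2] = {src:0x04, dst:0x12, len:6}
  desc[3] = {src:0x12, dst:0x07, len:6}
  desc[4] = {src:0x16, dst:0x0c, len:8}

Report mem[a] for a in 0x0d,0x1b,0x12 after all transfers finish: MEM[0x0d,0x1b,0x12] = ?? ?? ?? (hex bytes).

#0 dst[0x04+7] := {0x7c,0xae,0xed,0x95,0xce,0xbe,0x58}
#1 dst[0x1a+7] := {0x0e,0x29,0x7c,0xae,0xed,0x95,0xce}
#2 dst[0x12+6] := {0x7c,0xae,0xed,0x95,0xce,0xbe}
#3 dst[0x07+6] := {0x7c,0xae,0xed,0x95,0xce,0xbe}
#4 dst[0x0c+8] := {0xce,0xbe,0xae,0xed,0x0e,0x29,0x7c,0xae}
query mem[0x0d]=0xbe, mem[0x1b]=0x29, mem[0x12]=0x7c

MEM[0x0d,0x1b,0x12] = be 29 7c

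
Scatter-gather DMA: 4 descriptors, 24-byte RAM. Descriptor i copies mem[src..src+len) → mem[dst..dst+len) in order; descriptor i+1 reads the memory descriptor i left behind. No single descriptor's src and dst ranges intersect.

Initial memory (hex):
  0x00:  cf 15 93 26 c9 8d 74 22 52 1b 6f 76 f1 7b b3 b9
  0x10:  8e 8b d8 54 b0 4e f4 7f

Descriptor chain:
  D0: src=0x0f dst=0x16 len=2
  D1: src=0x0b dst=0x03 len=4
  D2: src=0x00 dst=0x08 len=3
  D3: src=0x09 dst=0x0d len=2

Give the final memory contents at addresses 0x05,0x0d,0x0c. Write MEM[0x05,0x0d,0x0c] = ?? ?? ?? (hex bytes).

D0: mem[0x16..0x17] <- [b9 8e]
D1: mem[0x03..0x06] <- [76 f1 7b b3]
D2: mem[0x08..0x0a] <- [cf 15 93]
D3: mem[0x0d..0x0e] <- [15 93]
query mem[0x05]=0x7b, mem[0x0d]=0x15, mem[0x0c]=0xf1

MEM[0x05,0x0d,0x0c] = 7b 15 f1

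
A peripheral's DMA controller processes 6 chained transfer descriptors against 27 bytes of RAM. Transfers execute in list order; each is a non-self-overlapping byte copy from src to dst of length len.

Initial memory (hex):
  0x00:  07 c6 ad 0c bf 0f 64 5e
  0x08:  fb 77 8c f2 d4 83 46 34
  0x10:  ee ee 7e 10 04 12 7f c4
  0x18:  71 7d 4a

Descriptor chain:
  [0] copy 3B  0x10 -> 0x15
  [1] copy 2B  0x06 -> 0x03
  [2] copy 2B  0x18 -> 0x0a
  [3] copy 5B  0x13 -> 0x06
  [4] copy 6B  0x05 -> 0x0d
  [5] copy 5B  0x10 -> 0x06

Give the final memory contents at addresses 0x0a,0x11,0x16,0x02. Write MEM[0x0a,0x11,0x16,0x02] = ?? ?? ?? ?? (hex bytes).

#0 dst[0x15+3] := {0xee,0xee,0x7e}
#1 dst[0x03+2] := {0x64,0x5e}
#2 dst[0x0a+2] := {0x71,0x7d}
#3 dst[0x06+5] := {0x10,0x04,0xee,0xee,0x7e}
#4 dst[0x0d+6] := {0x0f,0x10,0x04,0xee,0xee,0x7e}
#5 dst[0x06+5] := {0xee,0xee,0x7e,0x10,0x04}
query mem[0x0a]=0x04, mem[0x11]=0xee, mem[0x16]=0xee, mem[0x02]=0xad

MEM[0x0a,0x11,0x16,0x02] = 04 ee ee ad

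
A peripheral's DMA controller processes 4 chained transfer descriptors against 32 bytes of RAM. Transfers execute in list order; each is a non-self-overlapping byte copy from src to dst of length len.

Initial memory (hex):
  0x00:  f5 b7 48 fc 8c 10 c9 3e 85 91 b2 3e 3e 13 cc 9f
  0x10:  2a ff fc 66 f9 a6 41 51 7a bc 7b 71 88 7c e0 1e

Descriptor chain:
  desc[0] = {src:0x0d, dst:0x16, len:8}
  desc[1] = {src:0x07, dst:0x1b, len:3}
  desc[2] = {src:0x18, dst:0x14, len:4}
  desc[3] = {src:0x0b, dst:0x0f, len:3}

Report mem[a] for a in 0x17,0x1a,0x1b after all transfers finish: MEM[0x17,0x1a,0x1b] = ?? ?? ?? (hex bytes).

D0: mem[0x16..0x1d] <- [13 cc 9f 2a ff fc 66 f9]
D1: mem[0x1b..0x1d] <- [3e 85 91]
D2: mem[0x14..0x17] <- [9f 2a ff 3e]
D3: mem[0x0f..0x11] <- [3e 3e 13]
query mem[0x17]=0x3e, mem[0x1a]=0xff, mem[0x1b]=0x3e

MEM[0x17,0x1a,0x1b] = 3e ff 3e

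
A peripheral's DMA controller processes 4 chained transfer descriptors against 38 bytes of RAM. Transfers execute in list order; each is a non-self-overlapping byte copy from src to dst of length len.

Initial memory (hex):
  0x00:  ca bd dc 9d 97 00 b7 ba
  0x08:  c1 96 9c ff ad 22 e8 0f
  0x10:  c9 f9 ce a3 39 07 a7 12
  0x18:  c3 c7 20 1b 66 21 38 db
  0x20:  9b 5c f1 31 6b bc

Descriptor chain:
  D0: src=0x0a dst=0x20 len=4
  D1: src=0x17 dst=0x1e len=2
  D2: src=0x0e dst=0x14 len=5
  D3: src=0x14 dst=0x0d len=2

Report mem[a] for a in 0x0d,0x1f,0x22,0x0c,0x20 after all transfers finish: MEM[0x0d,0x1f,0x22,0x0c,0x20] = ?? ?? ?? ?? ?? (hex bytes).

MEM[0x0d,0x1f,0x22,0x0c,0x20] = e8 c3 ad ad 9c

[0] 0x0a->0x20 len=4 : 9c ff ad 22
[1] 0x17->0x1e len=2 : 12 c3
[2] 0x0e->0x14 len=5 : e8 0f c9 f9 ce
[3] 0x14->0x0d len=2 : e8 0f
query mem[0x0d]=0xe8, mem[0x1f]=0xc3, mem[0x22]=0xad, mem[0x0c]=0xad, mem[0x20]=0x9c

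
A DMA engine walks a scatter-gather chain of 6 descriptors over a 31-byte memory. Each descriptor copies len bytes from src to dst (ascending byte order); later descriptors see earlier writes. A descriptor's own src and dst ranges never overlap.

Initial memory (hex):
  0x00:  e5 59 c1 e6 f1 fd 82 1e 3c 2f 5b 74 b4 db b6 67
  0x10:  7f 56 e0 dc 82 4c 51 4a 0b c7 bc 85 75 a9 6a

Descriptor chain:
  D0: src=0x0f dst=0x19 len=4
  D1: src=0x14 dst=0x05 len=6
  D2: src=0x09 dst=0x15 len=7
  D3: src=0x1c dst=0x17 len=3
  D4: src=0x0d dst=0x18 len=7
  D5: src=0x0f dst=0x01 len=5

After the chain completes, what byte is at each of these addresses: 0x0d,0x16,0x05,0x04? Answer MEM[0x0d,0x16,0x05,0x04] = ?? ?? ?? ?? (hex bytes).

MEM[0x0d,0x16,0x05,0x04] = db 67 dc e0

[0] 0x0f->0x19 len=4 : 67 7f 56 e0
[1] 0x14->0x05 len=6 : 82 4c 51 4a 0b 67
[2] 0x09->0x15 len=7 : 0b 67 74 b4 db b6 67
[3] 0x1c->0x17 len=3 : e0 a9 6a
[4] 0x0d->0x18 len=7 : db b6 67 7f 56 e0 dc
[5] 0x0f->0x01 len=5 : 67 7f 56 e0 dc
query mem[0x0d]=0xdb, mem[0x16]=0x67, mem[0x05]=0xdc, mem[0x04]=0xe0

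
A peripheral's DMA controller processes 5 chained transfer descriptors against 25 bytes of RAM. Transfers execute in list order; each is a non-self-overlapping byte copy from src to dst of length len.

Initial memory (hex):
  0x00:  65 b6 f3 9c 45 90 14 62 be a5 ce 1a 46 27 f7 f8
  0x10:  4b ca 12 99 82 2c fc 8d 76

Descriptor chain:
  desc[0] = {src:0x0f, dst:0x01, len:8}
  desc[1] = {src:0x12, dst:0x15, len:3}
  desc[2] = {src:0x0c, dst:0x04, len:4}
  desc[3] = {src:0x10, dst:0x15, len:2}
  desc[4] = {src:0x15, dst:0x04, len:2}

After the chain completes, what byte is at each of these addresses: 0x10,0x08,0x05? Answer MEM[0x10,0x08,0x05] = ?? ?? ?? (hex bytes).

MEM[0x10,0x08,0x05] = 4b fc ca

  after D0: wrote 8B at 0x01 = f84bca1299822cfc
  after D1: wrote 3B at 0x15 = 129982
  after D2: wrote 4B at 0x04 = 4627f7f8
  after D3: wrote 2B at 0x15 = 4bca
  after D4: wrote 2B at 0x04 = 4bca
query mem[0x10]=0x4b, mem[0x08]=0xfc, mem[0x05]=0xca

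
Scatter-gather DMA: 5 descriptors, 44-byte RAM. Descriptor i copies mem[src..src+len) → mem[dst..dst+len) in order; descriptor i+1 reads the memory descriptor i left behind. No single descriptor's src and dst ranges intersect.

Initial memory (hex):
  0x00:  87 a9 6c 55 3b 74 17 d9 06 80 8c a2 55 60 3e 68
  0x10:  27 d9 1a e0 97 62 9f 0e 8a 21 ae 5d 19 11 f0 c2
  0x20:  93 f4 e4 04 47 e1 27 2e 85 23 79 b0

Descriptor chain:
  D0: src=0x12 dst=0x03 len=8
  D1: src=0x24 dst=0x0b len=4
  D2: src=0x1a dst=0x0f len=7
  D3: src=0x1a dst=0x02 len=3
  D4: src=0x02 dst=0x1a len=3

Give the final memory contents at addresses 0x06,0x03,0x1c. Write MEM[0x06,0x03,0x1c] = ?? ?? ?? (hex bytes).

MEM[0x06,0x03,0x1c] = 62 5d 19

#0 dst[0x03+8] := {0x1a,0xe0,0x97,0x62,0x9f,0x0e,0x8a,0x21}
#1 dst[0x0b+4] := {0x47,0xe1,0x27,0x2e}
#2 dst[0x0f+7] := {0xae,0x5d,0x19,0x11,0xf0,0xc2,0x93}
#3 dst[0x02+3] := {0xae,0x5d,0x19}
#4 dst[0x1a+3] := {0xae,0x5d,0x19}
query mem[0x06]=0x62, mem[0x03]=0x5d, mem[0x1c]=0x19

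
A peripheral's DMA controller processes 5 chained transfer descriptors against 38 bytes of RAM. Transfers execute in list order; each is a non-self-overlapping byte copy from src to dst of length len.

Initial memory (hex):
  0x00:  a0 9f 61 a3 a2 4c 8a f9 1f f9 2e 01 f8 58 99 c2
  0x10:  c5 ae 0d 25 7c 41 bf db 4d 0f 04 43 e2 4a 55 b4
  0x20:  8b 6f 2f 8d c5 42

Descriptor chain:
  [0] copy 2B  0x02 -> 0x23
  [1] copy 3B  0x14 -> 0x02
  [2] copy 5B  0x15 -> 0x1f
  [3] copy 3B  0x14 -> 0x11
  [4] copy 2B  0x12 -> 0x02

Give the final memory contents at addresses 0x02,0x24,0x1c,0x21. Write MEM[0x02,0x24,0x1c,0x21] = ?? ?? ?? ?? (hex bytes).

#0 dst[0x23+2] := {0x61,0xa3}
#1 dst[0x02+3] := {0x7c,0x41,0xbf}
#2 dst[0x1f+5] := {0x41,0xbf,0xdb,0x4d,0x0f}
#3 dst[0x11+3] := {0x7c,0x41,0xbf}
#4 dst[0x02+2] := {0x41,0xbf}
query mem[0x02]=0x41, mem[0x24]=0xa3, mem[0x1c]=0xe2, mem[0x21]=0xdb

MEM[0x02,0x24,0x1c,0x21] = 41 a3 e2 db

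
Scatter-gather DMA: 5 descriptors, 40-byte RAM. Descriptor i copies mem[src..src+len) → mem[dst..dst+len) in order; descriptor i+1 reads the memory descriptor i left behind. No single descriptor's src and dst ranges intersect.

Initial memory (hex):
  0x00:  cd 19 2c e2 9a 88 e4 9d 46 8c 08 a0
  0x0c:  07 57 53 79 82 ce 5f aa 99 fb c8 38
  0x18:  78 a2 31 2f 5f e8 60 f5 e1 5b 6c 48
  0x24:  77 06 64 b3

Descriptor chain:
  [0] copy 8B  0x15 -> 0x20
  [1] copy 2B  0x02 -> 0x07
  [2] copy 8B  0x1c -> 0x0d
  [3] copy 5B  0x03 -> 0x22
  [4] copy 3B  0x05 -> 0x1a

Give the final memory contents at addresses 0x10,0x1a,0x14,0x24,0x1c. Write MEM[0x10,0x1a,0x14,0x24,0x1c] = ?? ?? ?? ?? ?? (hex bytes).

#0 dst[0x20+8] := {0xfb,0xc8,0x38,0x78,0xa2,0x31,0x2f,0x5f}
#1 dst[0x07+2] := {0x2c,0xe2}
#2 dst[0x0d+8] := {0x5f,0xe8,0x60,0xf5,0xfb,0xc8,0x38,0x78}
#3 dst[0x22+5] := {0xe2,0x9a,0x88,0xe4,0x2c}
#4 dst[0x1a+3] := {0x88,0xe4,0x2c}
query mem[0x10]=0xf5, mem[0x1a]=0x88, mem[0x14]=0x78, mem[0x24]=0x88, mem[0x1c]=0x2c

MEM[0x10,0x1a,0x14,0x24,0x1c] = f5 88 78 88 2c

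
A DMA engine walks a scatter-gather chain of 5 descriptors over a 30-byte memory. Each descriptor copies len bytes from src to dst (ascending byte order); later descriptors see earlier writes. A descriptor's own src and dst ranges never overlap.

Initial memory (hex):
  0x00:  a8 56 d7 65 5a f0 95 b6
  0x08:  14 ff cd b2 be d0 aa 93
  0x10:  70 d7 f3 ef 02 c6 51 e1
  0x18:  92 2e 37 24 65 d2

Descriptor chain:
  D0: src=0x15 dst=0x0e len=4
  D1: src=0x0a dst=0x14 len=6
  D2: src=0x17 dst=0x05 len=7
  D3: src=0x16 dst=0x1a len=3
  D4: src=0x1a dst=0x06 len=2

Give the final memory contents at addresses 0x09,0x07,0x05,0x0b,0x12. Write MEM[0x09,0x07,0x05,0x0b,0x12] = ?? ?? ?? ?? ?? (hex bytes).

[0] 0x15->0x0e len=4 : c6 51 e1 92
[1] 0x0a->0x14 len=6 : cd b2 be d0 c6 51
[2] 0x17->0x05 len=7 : d0 c6 51 37 24 65 d2
[3] 0x16->0x1a len=3 : be d0 c6
[4] 0x1a->0x06 len=2 : be d0
query mem[0x09]=0x24, mem[0x07]=0xd0, mem[0x05]=0xd0, mem[0x0b]=0xd2, mem[0x12]=0xf3

MEM[0x09,0x07,0x05,0x0b,0x12] = 24 d0 d0 d2 f3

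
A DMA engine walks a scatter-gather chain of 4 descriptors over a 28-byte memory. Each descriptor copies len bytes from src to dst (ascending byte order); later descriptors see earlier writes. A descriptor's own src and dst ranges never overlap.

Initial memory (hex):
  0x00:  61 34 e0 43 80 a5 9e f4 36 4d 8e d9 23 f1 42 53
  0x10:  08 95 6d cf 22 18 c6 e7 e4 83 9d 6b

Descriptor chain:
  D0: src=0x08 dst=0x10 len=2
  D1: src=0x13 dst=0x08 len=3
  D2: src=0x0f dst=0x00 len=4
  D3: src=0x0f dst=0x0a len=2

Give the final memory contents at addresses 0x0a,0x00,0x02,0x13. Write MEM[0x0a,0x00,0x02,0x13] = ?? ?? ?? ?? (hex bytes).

MEM[0x0a,0x00,0x02,0x13] = 53 53 4d cf

#0 dst[0x10+2] := {0x36,0x4d}
#1 dst[0x08+3] := {0xcf,0x22,0x18}
#2 dst[0x00+4] := {0x53,0x36,0x4d,0x6d}
#3 dst[0x0a+2] := {0x53,0x36}
query mem[0x0a]=0x53, mem[0x00]=0x53, mem[0x02]=0x4d, mem[0x13]=0xcf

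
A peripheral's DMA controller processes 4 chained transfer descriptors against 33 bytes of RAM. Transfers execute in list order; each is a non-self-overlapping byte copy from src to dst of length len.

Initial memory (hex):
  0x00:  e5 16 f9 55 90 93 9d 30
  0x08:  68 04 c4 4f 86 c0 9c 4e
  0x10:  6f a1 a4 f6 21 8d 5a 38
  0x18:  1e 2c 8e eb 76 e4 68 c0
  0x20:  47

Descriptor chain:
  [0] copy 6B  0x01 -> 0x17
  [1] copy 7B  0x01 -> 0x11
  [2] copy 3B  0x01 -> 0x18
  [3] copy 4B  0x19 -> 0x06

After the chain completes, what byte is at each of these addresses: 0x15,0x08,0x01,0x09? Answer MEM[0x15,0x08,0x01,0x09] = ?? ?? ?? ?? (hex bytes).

MEM[0x15,0x08,0x01,0x09] = 93 93 16 9d

D0: mem[0x17..0x1c] <- [16 f9 55 90 93 9d]
D1: mem[0x11..0x17] <- [16 f9 55 90 93 9d 30]
D2: mem[0x18..0x1a] <- [16 f9 55]
D3: mem[0x06..0x09] <- [f9 55 93 9d]
query mem[0x15]=0x93, mem[0x08]=0x93, mem[0x01]=0x16, mem[0x09]=0x9d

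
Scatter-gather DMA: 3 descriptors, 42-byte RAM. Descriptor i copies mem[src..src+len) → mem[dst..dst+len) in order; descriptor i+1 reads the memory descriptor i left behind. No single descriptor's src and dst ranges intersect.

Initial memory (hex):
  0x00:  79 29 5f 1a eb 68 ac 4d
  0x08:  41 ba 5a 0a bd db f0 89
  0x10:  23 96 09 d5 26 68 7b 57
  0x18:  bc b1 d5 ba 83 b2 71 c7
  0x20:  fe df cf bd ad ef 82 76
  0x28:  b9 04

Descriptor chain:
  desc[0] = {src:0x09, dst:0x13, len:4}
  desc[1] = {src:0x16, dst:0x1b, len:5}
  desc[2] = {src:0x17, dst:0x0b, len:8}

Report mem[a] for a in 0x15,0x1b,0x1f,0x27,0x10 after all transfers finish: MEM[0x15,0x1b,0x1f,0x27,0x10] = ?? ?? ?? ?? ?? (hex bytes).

D0: mem[0x13..0x16] <- [ba 5a 0a bd]
D1: mem[0x1b..0x1f] <- [bd 57 bc b1 d5]
D2: mem[0x0b..0x12] <- [57 bc b1 d5 bd 57 bc b1]
query mem[0x15]=0x0a, mem[0x1b]=0xbd, mem[0x1f]=0xd5, mem[0x27]=0x76, mem[0x10]=0x57

MEM[0x15,0x1b,0x1f,0x27,0x10] = 0a bd d5 76 57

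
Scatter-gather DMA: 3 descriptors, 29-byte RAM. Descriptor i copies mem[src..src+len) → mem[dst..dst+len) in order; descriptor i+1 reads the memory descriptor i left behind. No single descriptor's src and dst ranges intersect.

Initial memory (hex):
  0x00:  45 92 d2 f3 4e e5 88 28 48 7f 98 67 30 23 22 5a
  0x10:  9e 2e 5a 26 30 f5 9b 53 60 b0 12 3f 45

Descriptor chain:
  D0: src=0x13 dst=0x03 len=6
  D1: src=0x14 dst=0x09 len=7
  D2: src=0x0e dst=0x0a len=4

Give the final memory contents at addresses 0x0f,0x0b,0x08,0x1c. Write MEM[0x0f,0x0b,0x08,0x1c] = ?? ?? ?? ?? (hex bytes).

[0] 0x13->0x03 len=6 : 26 30 f5 9b 53 60
[1] 0x14->0x09 len=7 : 30 f5 9b 53 60 b0 12
[2] 0x0e->0x0a len=4 : b0 12 9e 2e
query mem[0x0f]=0x12, mem[0x0b]=0x12, mem[0x08]=0x60, mem[0x1c]=0x45

MEM[0x0f,0x0b,0x08,0x1c] = 12 12 60 45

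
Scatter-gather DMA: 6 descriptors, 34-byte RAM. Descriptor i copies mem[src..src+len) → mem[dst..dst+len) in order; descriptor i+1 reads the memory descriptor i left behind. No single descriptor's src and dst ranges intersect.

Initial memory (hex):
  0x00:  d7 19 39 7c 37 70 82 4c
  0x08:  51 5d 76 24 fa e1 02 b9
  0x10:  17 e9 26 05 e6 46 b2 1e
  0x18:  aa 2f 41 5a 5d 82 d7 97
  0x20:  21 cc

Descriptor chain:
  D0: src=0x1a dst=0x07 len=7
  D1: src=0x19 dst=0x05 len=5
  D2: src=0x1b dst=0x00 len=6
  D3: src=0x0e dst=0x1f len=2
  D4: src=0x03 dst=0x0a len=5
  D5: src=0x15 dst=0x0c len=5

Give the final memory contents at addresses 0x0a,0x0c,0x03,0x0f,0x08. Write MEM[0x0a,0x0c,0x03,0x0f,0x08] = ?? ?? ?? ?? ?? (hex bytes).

MEM[0x0a,0x0c,0x03,0x0f,0x08] = d7 46 d7 aa 5d

  after D0: wrote 7B at 0x07 = 415a5d82d79721
  after D1: wrote 5B at 0x05 = 2f415a5d82
  after D2: wrote 6B at 0x00 = 5a5d82d79721
  after D3: wrote 2B at 0x1f = 02b9
  after D4: wrote 5B at 0x0a = d79721415a
  after D5: wrote 5B at 0x0c = 46b21eaa2f
query mem[0x0a]=0xd7, mem[0x0c]=0x46, mem[0x03]=0xd7, mem[0x0f]=0xaa, mem[0x08]=0x5d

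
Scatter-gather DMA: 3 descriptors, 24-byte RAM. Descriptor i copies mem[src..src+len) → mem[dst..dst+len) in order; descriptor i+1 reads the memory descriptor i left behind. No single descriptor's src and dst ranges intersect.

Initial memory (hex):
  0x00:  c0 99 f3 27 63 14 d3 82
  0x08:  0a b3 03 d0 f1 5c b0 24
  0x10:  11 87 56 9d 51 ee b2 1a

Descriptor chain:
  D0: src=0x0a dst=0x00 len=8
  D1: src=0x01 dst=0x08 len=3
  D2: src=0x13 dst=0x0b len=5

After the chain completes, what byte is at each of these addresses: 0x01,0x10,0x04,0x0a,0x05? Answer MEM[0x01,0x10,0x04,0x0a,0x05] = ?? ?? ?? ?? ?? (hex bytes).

  after D0: wrote 8B at 0x00 = 03d0f15cb0241187
  after D1: wrote 3B at 0x08 = d0f15c
  after D2: wrote 5B at 0x0b = 9d51eeb21a
query mem[0x01]=0xd0, mem[0x10]=0x11, mem[0x04]=0xb0, mem[0x0a]=0x5c, mem[0x05]=0x24

MEM[0x01,0x10,0x04,0x0a,0x05] = d0 11 b0 5c 24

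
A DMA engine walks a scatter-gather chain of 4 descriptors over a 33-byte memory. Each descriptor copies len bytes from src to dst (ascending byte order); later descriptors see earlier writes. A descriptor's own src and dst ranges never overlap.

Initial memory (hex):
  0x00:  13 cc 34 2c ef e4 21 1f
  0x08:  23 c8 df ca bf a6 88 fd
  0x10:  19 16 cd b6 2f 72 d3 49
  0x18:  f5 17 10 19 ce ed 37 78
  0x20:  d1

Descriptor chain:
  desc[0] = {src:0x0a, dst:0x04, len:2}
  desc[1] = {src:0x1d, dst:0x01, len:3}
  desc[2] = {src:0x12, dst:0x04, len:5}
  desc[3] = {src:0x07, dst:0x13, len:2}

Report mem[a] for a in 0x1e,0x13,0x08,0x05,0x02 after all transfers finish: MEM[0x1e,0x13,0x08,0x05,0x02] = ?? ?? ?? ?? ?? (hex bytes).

[0] 0x0a->0x04 len=2 : df ca
[1] 0x1d->0x01 len=3 : ed 37 78
[2] 0x12->0x04 len=5 : cd b6 2f 72 d3
[3] 0x07->0x13 len=2 : 72 d3
query mem[0x1e]=0x37, mem[0x13]=0x72, mem[0x08]=0xd3, mem[0x05]=0xb6, mem[0x02]=0x37

MEM[0x1e,0x13,0x08,0x05,0x02] = 37 72 d3 b6 37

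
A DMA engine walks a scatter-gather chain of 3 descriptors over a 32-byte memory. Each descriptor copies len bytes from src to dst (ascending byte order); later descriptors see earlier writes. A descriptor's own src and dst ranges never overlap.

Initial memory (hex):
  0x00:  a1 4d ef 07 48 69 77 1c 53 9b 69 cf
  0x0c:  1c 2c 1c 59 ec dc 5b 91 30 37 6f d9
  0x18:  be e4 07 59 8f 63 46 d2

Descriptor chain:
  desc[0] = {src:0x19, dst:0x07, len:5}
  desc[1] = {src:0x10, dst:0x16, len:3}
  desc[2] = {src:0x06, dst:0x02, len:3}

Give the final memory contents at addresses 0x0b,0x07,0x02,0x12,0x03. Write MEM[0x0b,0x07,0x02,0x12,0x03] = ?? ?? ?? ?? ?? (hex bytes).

MEM[0x0b,0x07,0x02,0x12,0x03] = 63 e4 77 5b e4

  after D0: wrote 5B at 0x07 = e407598f63
  after D1: wrote 3B at 0x16 = ecdc5b
  after D2: wrote 3B at 0x02 = 77e407
query mem[0x0b]=0x63, mem[0x07]=0xe4, mem[0x02]=0x77, mem[0x12]=0x5b, mem[0x03]=0xe4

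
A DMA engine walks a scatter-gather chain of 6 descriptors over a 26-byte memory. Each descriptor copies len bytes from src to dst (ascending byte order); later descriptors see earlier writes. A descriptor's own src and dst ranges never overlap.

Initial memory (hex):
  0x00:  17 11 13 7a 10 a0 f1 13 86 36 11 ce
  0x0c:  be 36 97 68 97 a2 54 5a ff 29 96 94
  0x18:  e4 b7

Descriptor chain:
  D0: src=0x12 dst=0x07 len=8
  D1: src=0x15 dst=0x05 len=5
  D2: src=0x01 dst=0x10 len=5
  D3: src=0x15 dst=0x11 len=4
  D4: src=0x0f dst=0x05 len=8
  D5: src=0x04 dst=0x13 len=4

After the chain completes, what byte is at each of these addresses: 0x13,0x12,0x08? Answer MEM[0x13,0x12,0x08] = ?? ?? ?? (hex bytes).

MEM[0x13,0x12,0x08] = 10 96 96

#0 dst[0x07+8] := {0x54,0x5a,0xff,0x29,0x96,0x94,0xe4,0xb7}
#1 dst[0x05+5] := {0x29,0x96,0x94,0xe4,0xb7}
#2 dst[0x10+5] := {0x11,0x13,0x7a,0x10,0x29}
#3 dst[0x11+4] := {0x29,0x96,0x94,0xe4}
#4 dst[0x05+8] := {0x68,0x11,0x29,0x96,0x94,0xe4,0x29,0x96}
#5 dst[0x13+4] := {0x10,0x68,0x11,0x29}
query mem[0x13]=0x10, mem[0x12]=0x96, mem[0x08]=0x96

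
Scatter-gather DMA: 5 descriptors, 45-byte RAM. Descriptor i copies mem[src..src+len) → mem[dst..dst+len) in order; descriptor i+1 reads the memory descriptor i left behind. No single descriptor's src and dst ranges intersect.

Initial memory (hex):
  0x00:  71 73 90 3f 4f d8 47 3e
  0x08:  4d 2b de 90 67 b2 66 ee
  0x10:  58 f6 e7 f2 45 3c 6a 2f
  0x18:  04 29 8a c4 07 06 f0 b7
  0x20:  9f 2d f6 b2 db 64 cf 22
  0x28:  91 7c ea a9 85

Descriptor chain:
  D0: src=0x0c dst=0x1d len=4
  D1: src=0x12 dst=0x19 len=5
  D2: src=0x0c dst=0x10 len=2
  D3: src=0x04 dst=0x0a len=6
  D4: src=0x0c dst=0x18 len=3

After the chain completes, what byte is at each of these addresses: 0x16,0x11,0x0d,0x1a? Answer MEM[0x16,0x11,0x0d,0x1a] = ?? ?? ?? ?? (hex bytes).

D0: mem[0x1d..0x20] <- [67 b2 66 ee]
D1: mem[0x19..0x1d] <- [e7 f2 45 3c 6a]
D2: mem[0x10..0x11] <- [67 b2]
D3: mem[0x0a..0x0f] <- [4f d8 47 3e 4d 2b]
D4: mem[0x18..0x1a] <- [47 3e 4d]
query mem[0x16]=0x6a, mem[0x11]=0xb2, mem[0x0d]=0x3e, mem[0x1a]=0x4d

MEM[0x16,0x11,0x0d,0x1a] = 6a b2 3e 4d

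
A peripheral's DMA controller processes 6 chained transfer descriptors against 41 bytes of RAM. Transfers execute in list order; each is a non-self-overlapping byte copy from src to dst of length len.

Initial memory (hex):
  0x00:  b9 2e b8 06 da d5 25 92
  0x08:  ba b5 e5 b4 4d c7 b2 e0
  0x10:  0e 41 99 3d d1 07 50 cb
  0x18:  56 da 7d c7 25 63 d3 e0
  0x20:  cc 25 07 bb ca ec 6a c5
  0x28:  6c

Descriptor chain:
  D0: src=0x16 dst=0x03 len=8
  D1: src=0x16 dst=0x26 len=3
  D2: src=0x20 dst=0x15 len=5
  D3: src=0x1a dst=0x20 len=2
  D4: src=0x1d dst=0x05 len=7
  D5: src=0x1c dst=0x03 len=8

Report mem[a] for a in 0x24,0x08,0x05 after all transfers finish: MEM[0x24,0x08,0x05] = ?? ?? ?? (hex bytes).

MEM[0x24,0x08,0x05] = ca c7 d3

#0 dst[0x03+8] := {0x50,0xcb,0x56,0xda,0x7d,0xc7,0x25,0x63}
#1 dst[0x26+3] := {0x50,0xcb,0x56}
#2 dst[0x15+5] := {0xcc,0x25,0x07,0xbb,0xca}
#3 dst[0x20+2] := {0x7d,0xc7}
#4 dst[0x05+7] := {0x63,0xd3,0xe0,0x7d,0xc7,0x07,0xbb}
#5 dst[0x03+8] := {0x25,0x63,0xd3,0xe0,0x7d,0xc7,0x07,0xbb}
query mem[0x24]=0xca, mem[0x08]=0xc7, mem[0x05]=0xd3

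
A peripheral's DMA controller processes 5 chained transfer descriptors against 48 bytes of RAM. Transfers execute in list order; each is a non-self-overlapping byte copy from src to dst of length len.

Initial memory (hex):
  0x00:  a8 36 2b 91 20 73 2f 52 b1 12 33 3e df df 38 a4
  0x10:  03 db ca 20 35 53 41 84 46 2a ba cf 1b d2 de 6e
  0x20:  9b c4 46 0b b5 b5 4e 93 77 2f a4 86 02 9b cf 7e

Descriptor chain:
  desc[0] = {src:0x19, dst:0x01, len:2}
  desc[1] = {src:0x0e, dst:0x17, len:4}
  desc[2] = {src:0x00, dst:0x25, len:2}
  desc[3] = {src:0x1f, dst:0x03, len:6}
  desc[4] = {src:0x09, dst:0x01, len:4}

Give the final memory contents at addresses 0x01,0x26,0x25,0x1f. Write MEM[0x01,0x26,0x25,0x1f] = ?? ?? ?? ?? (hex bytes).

MEM[0x01,0x26,0x25,0x1f] = 12 2a a8 6e

#0 dst[0x01+2] := {0x2a,0xba}
#1 dst[0x17+4] := {0x38,0xa4,0x03,0xdb}
#2 dst[0x25+2] := {0xa8,0x2a}
#3 dst[0x03+6] := {0x6e,0x9b,0xc4,0x46,0x0b,0xb5}
#4 dst[0x01+4] := {0x12,0x33,0x3e,0xdf}
query mem[0x01]=0x12, mem[0x26]=0x2a, mem[0x25]=0xa8, mem[0x1f]=0x6e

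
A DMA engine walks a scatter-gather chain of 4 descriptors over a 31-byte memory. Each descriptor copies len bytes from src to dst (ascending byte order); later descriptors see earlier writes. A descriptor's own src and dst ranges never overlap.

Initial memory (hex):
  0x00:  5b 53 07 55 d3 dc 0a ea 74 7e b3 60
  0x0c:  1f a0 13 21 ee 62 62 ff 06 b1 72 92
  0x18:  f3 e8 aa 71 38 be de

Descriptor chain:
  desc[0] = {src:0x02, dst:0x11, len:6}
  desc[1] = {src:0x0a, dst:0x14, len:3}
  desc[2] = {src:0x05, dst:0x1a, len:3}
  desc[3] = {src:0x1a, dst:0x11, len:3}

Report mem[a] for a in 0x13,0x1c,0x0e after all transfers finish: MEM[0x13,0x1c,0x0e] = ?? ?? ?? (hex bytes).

#0 dst[0x11+6] := {0x07,0x55,0xd3,0xdc,0x0a,0xea}
#1 dst[0x14+3] := {0xb3,0x60,0x1f}
#2 dst[0x1a+3] := {0xdc,0x0a,0xea}
#3 dst[0x11+3] := {0xdc,0x0a,0xea}
query mem[0x13]=0xea, mem[0x1c]=0xea, mem[0x0e]=0x13

MEM[0x13,0x1c,0x0e] = ea ea 13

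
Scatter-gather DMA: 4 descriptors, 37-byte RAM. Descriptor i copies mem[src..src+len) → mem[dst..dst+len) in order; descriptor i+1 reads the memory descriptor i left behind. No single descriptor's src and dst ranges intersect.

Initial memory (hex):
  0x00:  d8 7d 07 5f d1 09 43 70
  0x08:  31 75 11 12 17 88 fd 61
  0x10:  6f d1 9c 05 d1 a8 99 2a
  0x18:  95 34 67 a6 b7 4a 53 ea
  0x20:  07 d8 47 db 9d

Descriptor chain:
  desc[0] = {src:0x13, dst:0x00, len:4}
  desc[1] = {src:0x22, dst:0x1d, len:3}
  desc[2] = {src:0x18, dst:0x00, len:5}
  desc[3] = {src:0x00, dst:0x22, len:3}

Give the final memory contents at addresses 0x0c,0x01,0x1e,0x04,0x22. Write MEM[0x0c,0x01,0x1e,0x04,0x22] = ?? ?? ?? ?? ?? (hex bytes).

D0: mem[0x00..0x03] <- [05 d1 a8 99]
D1: mem[0x1d..0x1f] <- [47 db 9d]
D2: mem[0x00..0x04] <- [95 34 67 a6 b7]
D3: mem[0x22..0x24] <- [95 34 67]
query mem[0x0c]=0x17, mem[0x01]=0x34, mem[0x1e]=0xdb, mem[0x04]=0xb7, mem[0x22]=0x95

MEM[0x0c,0x01,0x1e,0x04,0x22] = 17 34 db b7 95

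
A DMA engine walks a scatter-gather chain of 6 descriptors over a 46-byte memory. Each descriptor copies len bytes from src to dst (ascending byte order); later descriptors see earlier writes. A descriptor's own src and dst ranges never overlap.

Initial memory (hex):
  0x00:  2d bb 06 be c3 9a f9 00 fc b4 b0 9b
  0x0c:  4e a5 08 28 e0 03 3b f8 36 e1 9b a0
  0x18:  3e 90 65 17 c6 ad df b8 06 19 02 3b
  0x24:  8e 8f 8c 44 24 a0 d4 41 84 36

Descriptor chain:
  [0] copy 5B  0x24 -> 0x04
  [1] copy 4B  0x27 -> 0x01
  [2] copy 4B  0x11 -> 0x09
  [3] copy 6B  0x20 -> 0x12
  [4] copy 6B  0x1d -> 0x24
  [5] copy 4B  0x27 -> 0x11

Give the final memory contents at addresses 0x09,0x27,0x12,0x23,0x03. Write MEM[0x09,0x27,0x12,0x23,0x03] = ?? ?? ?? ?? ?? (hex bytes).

MEM[0x09,0x27,0x12,0x23,0x03] = 03 06 19 3b a0

D0: mem[0x04..0x08] <- [8e 8f 8c 44 24]
D1: mem[0x01..0x04] <- [44 24 a0 d4]
D2: mem[0x09..0x0c] <- [03 3b f8 36]
D3: mem[0x12..0x17] <- [06 19 02 3b 8e 8f]
D4: mem[0x24..0x29] <- [ad df b8 06 19 02]
D5: mem[0x11..0x14] <- [06 19 02 d4]
query mem[0x09]=0x03, mem[0x27]=0x06, mem[0x12]=0x19, mem[0x23]=0x3b, mem[0x03]=0xa0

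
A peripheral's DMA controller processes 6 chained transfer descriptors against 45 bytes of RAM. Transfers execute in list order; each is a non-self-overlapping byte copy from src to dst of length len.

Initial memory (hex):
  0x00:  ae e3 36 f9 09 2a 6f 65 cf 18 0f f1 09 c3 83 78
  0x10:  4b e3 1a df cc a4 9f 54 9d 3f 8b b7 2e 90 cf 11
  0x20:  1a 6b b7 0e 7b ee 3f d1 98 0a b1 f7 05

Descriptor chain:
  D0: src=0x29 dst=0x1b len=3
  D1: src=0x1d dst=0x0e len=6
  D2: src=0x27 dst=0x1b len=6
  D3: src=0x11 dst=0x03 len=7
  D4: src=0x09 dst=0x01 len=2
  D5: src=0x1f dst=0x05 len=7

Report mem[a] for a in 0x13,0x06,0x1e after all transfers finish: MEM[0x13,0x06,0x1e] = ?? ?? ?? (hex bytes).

MEM[0x13,0x06,0x1e] = b7 05 b1

  after D0: wrote 3B at 0x1b = 0ab1f7
  after D1: wrote 6B at 0x0e = f7cf111a6bb7
  after D2: wrote 6B at 0x1b = d1980ab1f705
  after D3: wrote 7B at 0x03 = 1a6bb7cca49f54
  after D4: wrote 2B at 0x01 = 540f
  after D5: wrote 7B at 0x05 = f7056bb70e7bee
query mem[0x13]=0xb7, mem[0x06]=0x05, mem[0x1e]=0xb1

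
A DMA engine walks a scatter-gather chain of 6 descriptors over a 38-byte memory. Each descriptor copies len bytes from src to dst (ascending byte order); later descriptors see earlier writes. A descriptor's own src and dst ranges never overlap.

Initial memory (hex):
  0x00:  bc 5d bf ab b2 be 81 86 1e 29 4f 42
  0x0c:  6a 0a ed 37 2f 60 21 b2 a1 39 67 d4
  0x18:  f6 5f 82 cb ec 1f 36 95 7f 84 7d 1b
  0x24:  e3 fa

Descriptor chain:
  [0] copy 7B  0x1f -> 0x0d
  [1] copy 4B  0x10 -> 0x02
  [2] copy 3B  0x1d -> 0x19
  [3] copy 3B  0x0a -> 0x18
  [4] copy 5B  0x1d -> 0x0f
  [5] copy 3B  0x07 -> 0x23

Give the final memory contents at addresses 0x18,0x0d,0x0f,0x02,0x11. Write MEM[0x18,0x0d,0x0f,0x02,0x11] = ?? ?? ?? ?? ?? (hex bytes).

MEM[0x18,0x0d,0x0f,0x02,0x11] = 4f 95 1f 7d 95

#0 dst[0x0d+7] := {0x95,0x7f,0x84,0x7d,0x1b,0xe3,0xfa}
#1 dst[0x02+4] := {0x7d,0x1b,0xe3,0xfa}
#2 dst[0x19+3] := {0x1f,0x36,0x95}
#3 dst[0x18+3] := {0x4f,0x42,0x6a}
#4 dst[0x0f+5] := {0x1f,0x36,0x95,0x7f,0x84}
#5 dst[0x23+3] := {0x86,0x1e,0x29}
query mem[0x18]=0x4f, mem[0x0d]=0x95, mem[0x0f]=0x1f, mem[0x02]=0x7d, mem[0x11]=0x95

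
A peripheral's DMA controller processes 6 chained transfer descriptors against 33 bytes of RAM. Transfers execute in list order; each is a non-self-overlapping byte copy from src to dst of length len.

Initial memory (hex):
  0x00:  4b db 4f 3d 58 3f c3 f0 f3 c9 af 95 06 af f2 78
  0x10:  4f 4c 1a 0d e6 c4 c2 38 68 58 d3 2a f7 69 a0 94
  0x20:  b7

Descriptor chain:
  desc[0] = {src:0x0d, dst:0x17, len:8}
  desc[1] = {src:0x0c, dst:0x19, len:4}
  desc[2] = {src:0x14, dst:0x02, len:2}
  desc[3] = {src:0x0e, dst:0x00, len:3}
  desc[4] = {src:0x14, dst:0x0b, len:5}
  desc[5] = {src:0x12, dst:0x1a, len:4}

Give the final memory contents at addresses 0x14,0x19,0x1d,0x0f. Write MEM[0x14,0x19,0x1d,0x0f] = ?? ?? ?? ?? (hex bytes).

MEM[0x14,0x19,0x1d,0x0f] = e6 06 c4 f2

#0 dst[0x17+8] := {0xaf,0xf2,0x78,0x4f,0x4c,0x1a,0x0d,0xe6}
#1 dst[0x19+4] := {0x06,0xaf,0xf2,0x78}
#2 dst[0x02+2] := {0xe6,0xc4}
#3 dst[0x00+3] := {0xf2,0x78,0x4f}
#4 dst[0x0b+5] := {0xe6,0xc4,0xc2,0xaf,0xf2}
#5 dst[0x1a+4] := {0x1a,0x0d,0xe6,0xc4}
query mem[0x14]=0xe6, mem[0x19]=0x06, mem[0x1d]=0xc4, mem[0x0f]=0xf2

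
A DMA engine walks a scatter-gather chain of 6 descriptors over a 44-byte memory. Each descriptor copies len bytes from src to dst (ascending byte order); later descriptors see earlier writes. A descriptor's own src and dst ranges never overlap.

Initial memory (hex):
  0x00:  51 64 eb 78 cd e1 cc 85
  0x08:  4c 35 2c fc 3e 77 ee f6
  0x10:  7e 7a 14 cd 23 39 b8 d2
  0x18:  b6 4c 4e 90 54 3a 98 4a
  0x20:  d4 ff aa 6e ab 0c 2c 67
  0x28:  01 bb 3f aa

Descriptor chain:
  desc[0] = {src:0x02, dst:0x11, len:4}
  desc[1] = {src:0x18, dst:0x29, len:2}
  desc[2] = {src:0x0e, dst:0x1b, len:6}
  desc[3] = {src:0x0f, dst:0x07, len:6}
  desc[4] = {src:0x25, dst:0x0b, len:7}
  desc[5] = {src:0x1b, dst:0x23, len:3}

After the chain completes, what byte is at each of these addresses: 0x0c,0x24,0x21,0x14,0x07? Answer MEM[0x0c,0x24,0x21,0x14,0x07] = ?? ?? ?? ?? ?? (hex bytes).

MEM[0x0c,0x24,0x21,0x14,0x07] = 2c f6 ff e1 f6

  after D0: wrote 4B at 0x11 = eb78cde1
  after D1: wrote 2B at 0x29 = b64c
  after D2: wrote 6B at 0x1b = eef67eeb78cd
  after D3: wrote 6B at 0x07 = f67eeb78cde1
  after D4: wrote 7B at 0x0b = 0c2c6701b64caa
  after D5: wrote 3B at 0x23 = eef67e
query mem[0x0c]=0x2c, mem[0x24]=0xf6, mem[0x21]=0xff, mem[0x14]=0xe1, mem[0x07]=0xf6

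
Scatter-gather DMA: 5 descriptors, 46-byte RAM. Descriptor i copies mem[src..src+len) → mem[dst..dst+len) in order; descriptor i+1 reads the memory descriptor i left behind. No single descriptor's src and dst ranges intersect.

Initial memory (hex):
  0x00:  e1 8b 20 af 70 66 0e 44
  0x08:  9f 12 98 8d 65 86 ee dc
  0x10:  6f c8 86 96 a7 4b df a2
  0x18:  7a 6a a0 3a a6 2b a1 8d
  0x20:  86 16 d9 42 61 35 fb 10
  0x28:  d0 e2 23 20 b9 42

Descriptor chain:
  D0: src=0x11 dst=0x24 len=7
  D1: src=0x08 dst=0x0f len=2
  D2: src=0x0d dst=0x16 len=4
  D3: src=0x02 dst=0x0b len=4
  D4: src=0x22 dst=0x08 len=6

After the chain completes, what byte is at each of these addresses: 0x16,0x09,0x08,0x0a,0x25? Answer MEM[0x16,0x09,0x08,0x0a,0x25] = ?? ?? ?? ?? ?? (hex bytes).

MEM[0x16,0x09,0x08,0x0a,0x25] = 86 42 d9 c8 86

D0: mem[0x24..0x2a] <- [c8 86 96 a7 4b df a2]
D1: mem[0x0f..0x10] <- [9f 12]
D2: mem[0x16..0x19] <- [86 ee 9f 12]
D3: mem[0x0b..0x0e] <- [20 af 70 66]
D4: mem[0x08..0x0d] <- [d9 42 c8 86 96 a7]
query mem[0x16]=0x86, mem[0x09]=0x42, mem[0x08]=0xd9, mem[0x0a]=0xc8, mem[0x25]=0x86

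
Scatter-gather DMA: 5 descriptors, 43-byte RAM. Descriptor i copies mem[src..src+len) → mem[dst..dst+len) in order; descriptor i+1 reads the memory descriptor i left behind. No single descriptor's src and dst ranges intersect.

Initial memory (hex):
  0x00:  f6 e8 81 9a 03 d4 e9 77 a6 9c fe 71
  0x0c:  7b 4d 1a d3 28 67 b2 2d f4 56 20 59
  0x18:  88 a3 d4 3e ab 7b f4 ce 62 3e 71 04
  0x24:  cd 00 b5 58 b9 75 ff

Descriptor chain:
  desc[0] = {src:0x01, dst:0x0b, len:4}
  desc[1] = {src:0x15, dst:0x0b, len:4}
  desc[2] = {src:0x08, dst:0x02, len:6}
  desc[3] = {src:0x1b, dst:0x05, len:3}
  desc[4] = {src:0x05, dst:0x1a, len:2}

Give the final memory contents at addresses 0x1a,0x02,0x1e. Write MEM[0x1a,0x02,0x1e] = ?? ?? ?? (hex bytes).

MEM[0x1a,0x02,0x1e] = 3e a6 f4

[0] 0x01->0x0b len=4 : e8 81 9a 03
[1] 0x15->0x0b len=4 : 56 20 59 88
[2] 0x08->0x02 len=6 : a6 9c fe 56 20 59
[3] 0x1b->0x05 len=3 : 3e ab 7b
[4] 0x05->0x1a len=2 : 3e ab
query mem[0x1a]=0x3e, mem[0x02]=0xa6, mem[0x1e]=0xf4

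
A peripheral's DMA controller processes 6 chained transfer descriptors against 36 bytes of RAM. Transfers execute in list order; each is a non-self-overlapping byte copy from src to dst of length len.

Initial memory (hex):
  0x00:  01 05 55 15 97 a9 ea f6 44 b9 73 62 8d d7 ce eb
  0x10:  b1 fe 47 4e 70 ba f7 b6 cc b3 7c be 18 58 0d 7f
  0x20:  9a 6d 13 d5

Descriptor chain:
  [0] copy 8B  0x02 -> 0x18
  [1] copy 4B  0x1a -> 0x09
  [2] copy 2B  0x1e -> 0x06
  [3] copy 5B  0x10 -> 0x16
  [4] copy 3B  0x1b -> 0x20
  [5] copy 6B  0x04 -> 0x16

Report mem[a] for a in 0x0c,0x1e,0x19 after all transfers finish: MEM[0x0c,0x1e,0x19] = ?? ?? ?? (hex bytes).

MEM[0x0c,0x1e,0x19] = f6 44 b9

#0 dst[0x18+8] := {0x55,0x15,0x97,0xa9,0xea,0xf6,0x44,0xb9}
#1 dst[0x09+4] := {0x97,0xa9,0xea,0xf6}
#2 dst[0x06+2] := {0x44,0xb9}
#3 dst[0x16+5] := {0xb1,0xfe,0x47,0x4e,0x70}
#4 dst[0x20+3] := {0xa9,0xea,0xf6}
#5 dst[0x16+6] := {0x97,0xa9,0x44,0xb9,0x44,0x97}
query mem[0x0c]=0xf6, mem[0x1e]=0x44, mem[0x19]=0xb9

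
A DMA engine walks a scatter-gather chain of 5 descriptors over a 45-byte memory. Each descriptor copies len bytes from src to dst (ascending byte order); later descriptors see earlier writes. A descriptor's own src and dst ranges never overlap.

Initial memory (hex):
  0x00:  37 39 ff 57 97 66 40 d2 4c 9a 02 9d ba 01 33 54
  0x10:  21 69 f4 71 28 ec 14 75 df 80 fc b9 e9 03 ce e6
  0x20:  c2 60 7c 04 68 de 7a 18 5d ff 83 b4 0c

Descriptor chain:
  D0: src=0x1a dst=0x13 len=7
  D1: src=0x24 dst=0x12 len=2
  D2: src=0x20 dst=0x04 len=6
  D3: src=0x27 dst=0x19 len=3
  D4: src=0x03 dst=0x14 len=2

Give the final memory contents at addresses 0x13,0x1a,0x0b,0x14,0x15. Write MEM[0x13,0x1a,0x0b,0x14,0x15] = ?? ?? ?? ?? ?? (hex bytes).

[0] 0x1a->0x13 len=7 : fc b9 e9 03 ce e6 c2
[1] 0x24->0x12 len=2 : 68 de
[2] 0x20->0x04 len=6 : c2 60 7c 04 68 de
[3] 0x27->0x19 len=3 : 18 5d ff
[4] 0x03->0x14 len=2 : 57 c2
query mem[0x13]=0xde, mem[0x1a]=0x5d, mem[0x0b]=0x9d, mem[0x14]=0x57, mem[0x15]=0xc2

MEM[0x13,0x1a,0x0b,0x14,0x15] = de 5d 9d 57 c2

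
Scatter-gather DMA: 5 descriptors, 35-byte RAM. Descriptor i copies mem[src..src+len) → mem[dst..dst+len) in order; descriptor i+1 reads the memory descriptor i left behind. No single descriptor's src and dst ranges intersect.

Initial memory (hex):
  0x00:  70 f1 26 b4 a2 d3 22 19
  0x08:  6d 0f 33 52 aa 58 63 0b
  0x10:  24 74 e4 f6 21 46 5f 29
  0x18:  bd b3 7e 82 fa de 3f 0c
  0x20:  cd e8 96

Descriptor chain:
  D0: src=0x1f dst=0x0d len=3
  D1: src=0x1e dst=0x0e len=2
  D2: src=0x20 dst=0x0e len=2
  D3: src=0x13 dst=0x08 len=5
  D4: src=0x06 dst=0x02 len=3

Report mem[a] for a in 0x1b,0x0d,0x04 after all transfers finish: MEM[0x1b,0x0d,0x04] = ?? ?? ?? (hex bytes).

[0] 0x1f->0x0d len=3 : 0c cd e8
[1] 0x1e->0x0e len=2 : 3f 0c
[2] 0x20->0x0e len=2 : cd e8
[3] 0x13->0x08 len=5 : f6 21 46 5f 29
[4] 0x06->0x02 len=3 : 22 19 f6
query mem[0x1b]=0x82, mem[0x0d]=0x0c, mem[0x04]=0xf6

MEM[0x1b,0x0d,0x04] = 82 0c f6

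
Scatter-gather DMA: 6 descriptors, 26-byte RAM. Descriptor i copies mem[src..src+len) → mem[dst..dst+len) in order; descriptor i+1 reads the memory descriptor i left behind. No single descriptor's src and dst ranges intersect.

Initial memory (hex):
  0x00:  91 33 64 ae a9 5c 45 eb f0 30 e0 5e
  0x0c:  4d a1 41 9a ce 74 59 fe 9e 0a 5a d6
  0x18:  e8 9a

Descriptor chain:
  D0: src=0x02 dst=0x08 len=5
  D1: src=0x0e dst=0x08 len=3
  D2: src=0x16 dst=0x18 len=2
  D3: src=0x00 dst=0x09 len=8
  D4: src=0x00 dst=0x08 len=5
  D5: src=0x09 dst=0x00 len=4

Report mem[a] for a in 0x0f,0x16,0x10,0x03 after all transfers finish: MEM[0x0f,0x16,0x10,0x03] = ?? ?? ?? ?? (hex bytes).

MEM[0x0f,0x16,0x10,0x03] = 45 5a eb a9

D0: mem[0x08..0x0c] <- [64 ae a9 5c 45]
D1: mem[0x08..0x0a] <- [41 9a ce]
D2: mem[0x18..0x19] <- [5a d6]
D3: mem[0x09..0x10] <- [91 33 64 ae a9 5c 45 eb]
D4: mem[0x08..0x0c] <- [91 33 64 ae a9]
D5: mem[0x00..0x03] <- [33 64 ae a9]
query mem[0x0f]=0x45, mem[0x16]=0x5a, mem[0x10]=0xeb, mem[0x03]=0xa9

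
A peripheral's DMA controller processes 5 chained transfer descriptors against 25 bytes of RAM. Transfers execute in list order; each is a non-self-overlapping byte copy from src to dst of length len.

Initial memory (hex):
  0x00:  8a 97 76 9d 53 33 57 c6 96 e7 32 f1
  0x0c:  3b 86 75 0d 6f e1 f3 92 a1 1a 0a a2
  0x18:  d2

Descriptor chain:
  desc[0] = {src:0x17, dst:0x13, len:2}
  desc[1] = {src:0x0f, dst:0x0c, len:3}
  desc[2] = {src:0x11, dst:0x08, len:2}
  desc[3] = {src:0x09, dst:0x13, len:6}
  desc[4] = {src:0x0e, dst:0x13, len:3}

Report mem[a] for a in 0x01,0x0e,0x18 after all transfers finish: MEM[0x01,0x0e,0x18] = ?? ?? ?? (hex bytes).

D0: mem[0x13..0x14] <- [a2 d2]
D1: mem[0x0c..0x0e] <- [0d 6f e1]
D2: mem[0x08..0x09] <- [e1 f3]
D3: mem[0x13..0x18] <- [f3 32 f1 0d 6f e1]
D4: mem[0x13..0x15] <- [e1 0d 6f]
query mem[0x01]=0x97, mem[0x0e]=0xe1, mem[0x18]=0xe1

MEM[0x01,0x0e,0x18] = 97 e1 e1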